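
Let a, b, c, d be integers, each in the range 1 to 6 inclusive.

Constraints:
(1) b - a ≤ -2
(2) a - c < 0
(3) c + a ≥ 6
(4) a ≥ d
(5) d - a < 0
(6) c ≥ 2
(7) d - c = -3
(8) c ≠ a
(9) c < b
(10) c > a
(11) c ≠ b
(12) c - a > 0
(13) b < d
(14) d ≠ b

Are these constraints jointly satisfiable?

Unsatisfiable

Constraints 5, 9, 12, and 13 give c < b, b < d, d < a, a < c. Chaining: c < b < d < a < c, which forces c < c — impossible.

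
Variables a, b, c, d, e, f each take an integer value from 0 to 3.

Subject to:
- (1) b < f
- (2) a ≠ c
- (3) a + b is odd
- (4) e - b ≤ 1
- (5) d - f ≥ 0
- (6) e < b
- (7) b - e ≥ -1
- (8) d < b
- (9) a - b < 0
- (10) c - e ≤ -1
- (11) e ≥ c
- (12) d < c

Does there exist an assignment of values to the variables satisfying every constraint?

Constraints 1, 5, 6, 11, and 12 give e < b, b < f, f ≤ d, d < c, c ≤ e. Chaining: e < b < f ≤ d < c ≤ e, which forces e < e — impossible.

Unsatisfiable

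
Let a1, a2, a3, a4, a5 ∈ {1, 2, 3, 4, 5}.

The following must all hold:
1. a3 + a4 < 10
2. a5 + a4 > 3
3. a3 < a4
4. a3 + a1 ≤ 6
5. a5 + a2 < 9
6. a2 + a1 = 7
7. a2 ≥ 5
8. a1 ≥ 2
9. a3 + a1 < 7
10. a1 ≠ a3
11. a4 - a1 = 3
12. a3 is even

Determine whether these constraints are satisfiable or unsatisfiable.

Satisfiable

Try a1 = 2, a2 = 5, a3 = 4, a4 = 5, a5 = 1.
Check constraint 1: a3 + a4 = 9; constraint 2: a5 + a4 = 6; constraint 4: a3 + a1 = 6. The remaining constraints are straightforward to verify.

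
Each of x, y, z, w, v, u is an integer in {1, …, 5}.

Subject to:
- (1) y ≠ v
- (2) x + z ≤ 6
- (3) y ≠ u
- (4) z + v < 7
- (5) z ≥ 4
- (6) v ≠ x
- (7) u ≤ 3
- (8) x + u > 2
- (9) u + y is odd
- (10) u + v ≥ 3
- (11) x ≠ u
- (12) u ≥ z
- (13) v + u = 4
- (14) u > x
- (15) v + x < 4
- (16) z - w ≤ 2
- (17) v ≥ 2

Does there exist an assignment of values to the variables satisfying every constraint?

From constraint 17: v ≥ 2. From constraints 5 and 12: u ≥ z ≥ 4. Hence v + u ≥ 6. But constraint 13 requires v + u = 4, and 4 < 6. Contradiction.

Unsatisfiable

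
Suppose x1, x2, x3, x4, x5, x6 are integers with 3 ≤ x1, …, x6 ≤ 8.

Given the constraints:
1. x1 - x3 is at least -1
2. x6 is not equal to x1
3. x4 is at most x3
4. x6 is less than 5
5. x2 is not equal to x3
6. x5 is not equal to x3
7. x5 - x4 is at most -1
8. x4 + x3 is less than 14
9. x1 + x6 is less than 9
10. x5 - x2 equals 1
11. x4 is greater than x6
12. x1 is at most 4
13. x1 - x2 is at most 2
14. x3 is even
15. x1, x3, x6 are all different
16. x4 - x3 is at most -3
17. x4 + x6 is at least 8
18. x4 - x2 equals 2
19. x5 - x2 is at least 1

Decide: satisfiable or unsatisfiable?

Constraints 1, 7, 13, 16, and 19 give x1 − x3 ≥ -1, x3 − x4 ≥ 3, x4 − x5 ≥ 1, x5 − x2 ≥ 1, x2 − x1 ≥ -2.
Adding all 5 inequalities: the left sides telescope to 0, and the right sides sum to (-1) + 3 + 1 + 1 + (-2) = 2. So 0 ≥ 2, which is false.

Unsatisfiable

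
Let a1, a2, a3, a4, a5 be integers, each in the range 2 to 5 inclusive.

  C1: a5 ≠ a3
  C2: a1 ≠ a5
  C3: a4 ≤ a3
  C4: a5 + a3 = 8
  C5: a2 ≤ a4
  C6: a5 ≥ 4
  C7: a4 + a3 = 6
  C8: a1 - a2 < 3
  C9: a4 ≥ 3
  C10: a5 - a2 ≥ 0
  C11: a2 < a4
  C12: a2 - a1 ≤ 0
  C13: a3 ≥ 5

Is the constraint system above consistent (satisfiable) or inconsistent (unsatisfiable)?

Unsatisfiable

From constraint 9: a4 ≥ 3. From constraint 13: a3 ≥ 5. Hence a4 + a3 ≥ 8. But constraint 7 requires a4 + a3 = 6, and 6 < 8. Contradiction.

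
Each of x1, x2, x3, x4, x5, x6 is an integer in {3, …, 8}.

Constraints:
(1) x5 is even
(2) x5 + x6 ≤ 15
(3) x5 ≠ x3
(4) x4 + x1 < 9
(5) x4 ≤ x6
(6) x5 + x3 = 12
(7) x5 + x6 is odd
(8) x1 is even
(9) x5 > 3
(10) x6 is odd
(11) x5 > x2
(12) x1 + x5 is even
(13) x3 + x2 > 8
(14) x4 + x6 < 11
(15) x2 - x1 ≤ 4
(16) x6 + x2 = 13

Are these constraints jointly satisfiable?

Satisfiable

The assignment x1 = 4, x2 = 6, x3 = 4, x4 = 3, x5 = 8, x6 = 7 works:
  constraint 2 holds since x5 + x6 = 15.
  constraint 4 holds since x4 + x1 = 7.
The rest check out directly.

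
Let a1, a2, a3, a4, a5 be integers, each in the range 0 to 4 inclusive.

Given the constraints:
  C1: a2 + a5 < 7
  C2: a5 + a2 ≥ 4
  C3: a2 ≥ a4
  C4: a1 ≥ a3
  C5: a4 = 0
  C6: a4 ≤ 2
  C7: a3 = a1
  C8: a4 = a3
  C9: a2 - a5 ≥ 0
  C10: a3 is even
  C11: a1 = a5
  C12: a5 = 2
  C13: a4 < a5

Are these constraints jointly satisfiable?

Unsatisfiable

Constraint 5 fixes a4 = 0 and constraint 12 fixes a5 = 2. Constraints 7, 8, and 11 give a4 = a3 = a1 = a5, so a4 = a5. But 0 ≠ 2 — contradiction.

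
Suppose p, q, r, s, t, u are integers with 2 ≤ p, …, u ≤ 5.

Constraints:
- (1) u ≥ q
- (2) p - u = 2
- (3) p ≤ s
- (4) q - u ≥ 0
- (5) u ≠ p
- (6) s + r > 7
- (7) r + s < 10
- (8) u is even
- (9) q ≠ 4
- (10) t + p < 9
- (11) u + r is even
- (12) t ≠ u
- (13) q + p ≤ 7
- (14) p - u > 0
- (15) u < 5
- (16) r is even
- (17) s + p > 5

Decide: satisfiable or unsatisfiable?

Satisfiable

Take p = 4, q = 2, r = 4, s = 4, t = 4, u = 2. Then constraint 2: p - u = 2; constraint 4: q - u = 0; constraint 6: s + r = 8, and every other listed constraint is also met.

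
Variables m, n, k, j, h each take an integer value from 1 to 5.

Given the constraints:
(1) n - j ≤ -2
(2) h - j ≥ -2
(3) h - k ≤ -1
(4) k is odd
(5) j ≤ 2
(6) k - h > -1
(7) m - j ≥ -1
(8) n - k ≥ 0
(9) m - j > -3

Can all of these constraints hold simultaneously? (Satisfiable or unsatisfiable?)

Constraints 1, 2, 3, and 8 give j − n ≥ 2, n − k ≥ 0, k − h ≥ 1, h − j ≥ -2.
Adding all 4 inequalities: the left sides telescope to 0, and the right sides sum to 2 + 0 + 1 + (-2) = 1. So 0 ≥ 1, which is false.

Unsatisfiable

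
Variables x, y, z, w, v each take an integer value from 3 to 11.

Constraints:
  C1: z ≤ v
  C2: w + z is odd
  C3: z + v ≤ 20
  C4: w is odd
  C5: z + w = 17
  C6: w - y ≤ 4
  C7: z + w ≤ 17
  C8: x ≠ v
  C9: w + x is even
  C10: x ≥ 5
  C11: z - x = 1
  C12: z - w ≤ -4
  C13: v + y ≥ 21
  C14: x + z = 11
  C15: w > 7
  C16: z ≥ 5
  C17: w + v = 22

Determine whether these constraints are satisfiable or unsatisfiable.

Take x = 5, y = 10, z = 6, w = 11, v = 11. Then constraint 3: z + v = 17; constraint 5: z + w = 17; constraint 6: w - y = 1, and every other listed constraint is also met.

Satisfiable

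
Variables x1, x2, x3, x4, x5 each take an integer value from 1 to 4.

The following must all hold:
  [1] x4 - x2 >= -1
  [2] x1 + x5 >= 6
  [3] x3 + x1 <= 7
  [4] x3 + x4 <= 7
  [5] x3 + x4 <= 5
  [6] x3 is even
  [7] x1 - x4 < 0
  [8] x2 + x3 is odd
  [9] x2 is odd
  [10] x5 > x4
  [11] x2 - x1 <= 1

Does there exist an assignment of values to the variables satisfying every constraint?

Setting (x1, x2, x3, x4, x5) = (2, 1, 2, 3, 4) satisfies everything: constraint 1: x4 - x2 = 2; constraint 2: x1 + x5 = 6; constraint 3: x3 + x1 = 4, and the others follow.

Satisfiable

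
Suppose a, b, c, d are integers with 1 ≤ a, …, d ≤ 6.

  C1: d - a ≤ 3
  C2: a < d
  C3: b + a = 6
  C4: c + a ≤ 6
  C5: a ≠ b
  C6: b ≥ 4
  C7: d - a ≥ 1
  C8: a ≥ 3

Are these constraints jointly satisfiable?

From constraint 6: b ≥ 4. From constraint 8: a ≥ 3. Hence b + a ≥ 7. But constraint 3 requires b + a = 6, and 6 < 7. Contradiction.

Unsatisfiable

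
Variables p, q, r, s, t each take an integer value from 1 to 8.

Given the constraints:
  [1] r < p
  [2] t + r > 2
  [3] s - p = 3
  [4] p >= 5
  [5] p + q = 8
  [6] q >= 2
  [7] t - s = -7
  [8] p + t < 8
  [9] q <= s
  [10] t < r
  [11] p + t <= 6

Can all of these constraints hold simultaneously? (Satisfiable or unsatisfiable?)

One satisfying assignment is p = 5, q = 3, r = 4, s = 8, t = 1.
For the less obvious constraints — constraint 2: t + r = 5; constraint 3: s - p = 3 — and the others hold by inspection.

Satisfiable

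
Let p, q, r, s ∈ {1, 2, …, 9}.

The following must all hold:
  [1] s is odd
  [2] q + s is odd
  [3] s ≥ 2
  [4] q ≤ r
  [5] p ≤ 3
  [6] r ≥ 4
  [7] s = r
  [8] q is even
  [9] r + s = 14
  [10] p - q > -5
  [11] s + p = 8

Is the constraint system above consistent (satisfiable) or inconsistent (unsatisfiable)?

Satisfiable

Try p = 1, q = 4, r = 7, s = 7.
Check constraint 9: r + s = 14; constraint 10: p - q = -3. The remaining constraints are straightforward to verify.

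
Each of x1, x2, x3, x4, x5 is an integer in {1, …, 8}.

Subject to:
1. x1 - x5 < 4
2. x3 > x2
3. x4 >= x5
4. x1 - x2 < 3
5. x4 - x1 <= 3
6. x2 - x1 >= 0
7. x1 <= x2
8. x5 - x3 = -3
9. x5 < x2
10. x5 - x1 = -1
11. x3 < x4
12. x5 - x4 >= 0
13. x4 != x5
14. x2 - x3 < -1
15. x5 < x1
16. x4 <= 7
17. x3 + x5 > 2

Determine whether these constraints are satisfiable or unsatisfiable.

Unsatisfiable

Constraints 2, 7, 11, 12, and 15 give x1 ≤ x2, x2 < x3, x3 < x4, x4 ≤ x5, x5 < x1. Chaining: x1 ≤ x2 < x3 < x4 ≤ x5 < x1, which forces x1 < x1 — impossible.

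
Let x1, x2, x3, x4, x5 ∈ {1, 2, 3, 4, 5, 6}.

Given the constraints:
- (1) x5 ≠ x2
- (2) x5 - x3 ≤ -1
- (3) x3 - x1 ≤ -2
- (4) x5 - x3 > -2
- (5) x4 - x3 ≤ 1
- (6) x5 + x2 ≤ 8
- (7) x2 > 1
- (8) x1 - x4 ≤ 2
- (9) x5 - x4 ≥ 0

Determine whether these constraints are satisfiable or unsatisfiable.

Constraints 2, 3, 8, and 9 give x4 − x1 ≥ -2, x1 − x3 ≥ 2, x3 − x5 ≥ 1, x5 − x4 ≥ 0.
Adding all 4 inequalities: the left sides telescope to 0, and the right sides sum to (-2) + 2 + 1 + 0 = 1. So 0 ≥ 1, which is false.

Unsatisfiable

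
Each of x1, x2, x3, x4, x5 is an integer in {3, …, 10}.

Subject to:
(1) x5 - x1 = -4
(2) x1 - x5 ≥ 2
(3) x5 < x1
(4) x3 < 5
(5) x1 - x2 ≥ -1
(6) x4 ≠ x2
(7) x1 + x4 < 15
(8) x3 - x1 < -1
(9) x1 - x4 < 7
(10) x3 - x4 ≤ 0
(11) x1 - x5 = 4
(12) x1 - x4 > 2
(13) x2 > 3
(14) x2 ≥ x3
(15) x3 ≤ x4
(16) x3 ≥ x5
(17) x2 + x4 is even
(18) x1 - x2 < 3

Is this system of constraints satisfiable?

Setting (x1, x2, x3, x4, x5) = (8, 6, 4, 4, 4) satisfies everything: constraint 1: x5 - x1 = -4; constraint 2: x1 - x5 = 4; constraint 5: x1 - x2 = 2, and the others follow.

Satisfiable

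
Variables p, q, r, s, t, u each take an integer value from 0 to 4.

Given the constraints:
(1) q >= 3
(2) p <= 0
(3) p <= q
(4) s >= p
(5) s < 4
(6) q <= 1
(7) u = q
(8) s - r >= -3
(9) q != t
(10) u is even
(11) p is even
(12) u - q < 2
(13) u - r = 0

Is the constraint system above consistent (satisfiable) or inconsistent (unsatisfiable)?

Unsatisfiable

From constraint 1: q ≥ 3. From constraint 6: q ≤ 1. But 1 < 3, so no value of q works.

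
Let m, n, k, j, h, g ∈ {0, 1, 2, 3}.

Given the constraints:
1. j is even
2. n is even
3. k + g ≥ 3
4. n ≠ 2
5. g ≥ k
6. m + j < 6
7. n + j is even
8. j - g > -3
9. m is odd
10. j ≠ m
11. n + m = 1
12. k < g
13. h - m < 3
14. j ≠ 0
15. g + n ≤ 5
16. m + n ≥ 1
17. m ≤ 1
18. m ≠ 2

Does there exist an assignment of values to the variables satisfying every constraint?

Setting (m, n, k, j, h, g) = (1, 0, 1, 2, 3, 2) satisfies everything: constraint 3: k + g = 3; constraint 6: m + j = 3; constraint 8: j - g = 0, and the others follow.

Satisfiable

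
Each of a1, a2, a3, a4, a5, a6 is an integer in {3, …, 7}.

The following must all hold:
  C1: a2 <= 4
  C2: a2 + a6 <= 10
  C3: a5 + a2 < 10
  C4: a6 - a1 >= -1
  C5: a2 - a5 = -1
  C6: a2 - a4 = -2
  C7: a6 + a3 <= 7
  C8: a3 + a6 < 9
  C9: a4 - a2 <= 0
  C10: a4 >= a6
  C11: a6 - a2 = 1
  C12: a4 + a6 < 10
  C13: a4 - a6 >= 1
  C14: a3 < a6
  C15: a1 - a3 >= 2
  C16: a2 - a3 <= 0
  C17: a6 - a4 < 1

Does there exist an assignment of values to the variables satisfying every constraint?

Unsatisfiable

Constraints 4, 9, 13, 15, and 16 give a2 − a4 ≥ 0, a4 − a6 ≥ 1, a6 − a1 ≥ -1, a1 − a3 ≥ 2, a3 − a2 ≥ 0.
Adding all 5 inequalities: the left sides telescope to 0, and the right sides sum to 0 + 1 + (-1) + 2 + 0 = 2. So 0 ≥ 2, which is false.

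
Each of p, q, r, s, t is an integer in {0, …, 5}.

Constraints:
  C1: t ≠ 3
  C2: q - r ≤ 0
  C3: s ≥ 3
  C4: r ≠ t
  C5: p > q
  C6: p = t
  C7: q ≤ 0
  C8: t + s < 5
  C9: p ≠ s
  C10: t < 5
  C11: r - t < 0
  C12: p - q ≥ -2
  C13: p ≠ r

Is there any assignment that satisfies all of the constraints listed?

Try p = 1, q = 0, r = 0, s = 3, t = 1.
Check constraint 2: q - r = 0; constraint 8: t + s = 4; constraint 11: r - t = -1. The remaining constraints are straightforward to verify.

Satisfiable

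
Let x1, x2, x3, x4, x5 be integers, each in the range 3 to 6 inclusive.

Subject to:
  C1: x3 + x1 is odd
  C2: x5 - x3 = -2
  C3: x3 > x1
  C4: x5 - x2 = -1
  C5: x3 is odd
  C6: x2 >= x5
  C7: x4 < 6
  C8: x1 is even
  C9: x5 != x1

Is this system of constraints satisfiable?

The assignment x1 = 4, x2 = 4, x3 = 5, x4 = 4, x5 = 3 works:
  constraint 1 holds since x3 + x1 = 9 is odd.
  constraint 2 holds since x5 - x3 = -2.
  constraint 4 holds since x5 - x2 = -1.
The rest check out directly.

Satisfiable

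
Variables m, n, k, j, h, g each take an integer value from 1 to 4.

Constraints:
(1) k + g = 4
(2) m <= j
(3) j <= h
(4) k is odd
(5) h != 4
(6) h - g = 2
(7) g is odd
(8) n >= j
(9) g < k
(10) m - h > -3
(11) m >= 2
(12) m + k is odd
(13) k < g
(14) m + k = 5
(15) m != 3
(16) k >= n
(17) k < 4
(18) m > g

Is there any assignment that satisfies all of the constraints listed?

Unsatisfiable

Constraints 2, 8, 13, 16, and 18 give j ≤ n, n ≤ k, k < g, g < m, m ≤ j. Chaining: j ≤ n ≤ k < g < m ≤ j, which forces j < j — impossible.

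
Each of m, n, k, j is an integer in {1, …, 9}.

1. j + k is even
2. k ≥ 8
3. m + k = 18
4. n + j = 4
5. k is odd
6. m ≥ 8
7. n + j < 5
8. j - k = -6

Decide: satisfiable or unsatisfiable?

Take m = 9, n = 1, k = 9, j = 3. Then constraint 3: m + k = 18; constraint 4: n + j = 4; constraint 7: n + j = 4, and every other listed constraint is also met.

Satisfiable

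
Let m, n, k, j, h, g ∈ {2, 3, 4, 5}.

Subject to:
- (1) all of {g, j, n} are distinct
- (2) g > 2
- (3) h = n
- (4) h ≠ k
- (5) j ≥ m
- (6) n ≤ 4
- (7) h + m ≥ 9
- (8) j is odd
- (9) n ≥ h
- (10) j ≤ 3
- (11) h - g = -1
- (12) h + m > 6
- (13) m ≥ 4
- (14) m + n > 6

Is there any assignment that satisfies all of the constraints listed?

Unsatisfiable

From constraints 6 and 9: h ≤ n ≤ 4. From constraints 5 and 10: m ≤ j ≤ 3. Hence h + m ≤ 7. But constraint 7 requires h + m ≥ 9, and 9 > 7. Contradiction.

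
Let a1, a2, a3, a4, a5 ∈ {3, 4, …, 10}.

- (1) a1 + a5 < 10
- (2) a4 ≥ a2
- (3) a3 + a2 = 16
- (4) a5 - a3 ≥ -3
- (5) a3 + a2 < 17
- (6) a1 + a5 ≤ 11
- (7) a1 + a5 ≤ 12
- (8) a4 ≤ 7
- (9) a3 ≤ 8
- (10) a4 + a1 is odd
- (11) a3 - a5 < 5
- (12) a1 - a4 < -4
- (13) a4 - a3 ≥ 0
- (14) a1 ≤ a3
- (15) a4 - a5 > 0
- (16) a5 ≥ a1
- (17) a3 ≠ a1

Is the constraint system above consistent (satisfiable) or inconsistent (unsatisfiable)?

From constraint 9: a3 ≤ 8. From constraints 2 and 8: a2 ≤ a4 ≤ 7. Hence a3 + a2 ≤ 15. But constraint 3 requires a3 + a2 = 16, and 16 > 15. Contradiction.

Unsatisfiable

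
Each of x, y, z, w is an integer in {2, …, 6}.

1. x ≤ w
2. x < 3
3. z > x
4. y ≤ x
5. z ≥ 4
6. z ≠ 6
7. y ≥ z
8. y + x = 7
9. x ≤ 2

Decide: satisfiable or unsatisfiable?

Unsatisfiable

From constraints 5 and 7: y ≥ z and z ≥ 4, so y ≥ 4. From constraints 4 and 9: y ≤ x and x ≤ 2, so y ≤ 2. But 2 < 4, so no value of y works.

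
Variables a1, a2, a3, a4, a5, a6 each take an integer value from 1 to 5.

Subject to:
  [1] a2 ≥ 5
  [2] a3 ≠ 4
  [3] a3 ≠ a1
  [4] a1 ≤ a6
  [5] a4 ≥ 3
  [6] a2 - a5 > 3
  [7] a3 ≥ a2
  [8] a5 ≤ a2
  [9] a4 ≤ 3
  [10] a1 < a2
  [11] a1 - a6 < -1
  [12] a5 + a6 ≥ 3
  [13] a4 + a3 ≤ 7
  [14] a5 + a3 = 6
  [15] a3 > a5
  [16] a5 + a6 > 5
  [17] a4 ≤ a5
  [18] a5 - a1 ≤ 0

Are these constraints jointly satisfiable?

Unsatisfiable

From constraints 5 and 17: a5 ≥ a4 ≥ 3. From constraints 1 and 7: a3 ≥ a2 ≥ 5. Hence a5 + a3 ≥ 8. But constraint 14 requires a5 + a3 = 6, and 6 < 8. Contradiction.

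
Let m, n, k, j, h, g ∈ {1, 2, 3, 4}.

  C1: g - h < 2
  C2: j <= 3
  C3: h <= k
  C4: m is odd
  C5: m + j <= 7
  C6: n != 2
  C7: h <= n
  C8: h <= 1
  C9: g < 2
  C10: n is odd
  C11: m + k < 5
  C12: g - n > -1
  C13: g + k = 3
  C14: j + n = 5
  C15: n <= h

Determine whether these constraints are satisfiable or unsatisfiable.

From constraint 2: j ≤ 3. From constraints 8 and 15: n ≤ h ≤ 1. Hence j + n ≤ 4. But constraint 14 requires j + n = 5, and 5 > 4. Contradiction.

Unsatisfiable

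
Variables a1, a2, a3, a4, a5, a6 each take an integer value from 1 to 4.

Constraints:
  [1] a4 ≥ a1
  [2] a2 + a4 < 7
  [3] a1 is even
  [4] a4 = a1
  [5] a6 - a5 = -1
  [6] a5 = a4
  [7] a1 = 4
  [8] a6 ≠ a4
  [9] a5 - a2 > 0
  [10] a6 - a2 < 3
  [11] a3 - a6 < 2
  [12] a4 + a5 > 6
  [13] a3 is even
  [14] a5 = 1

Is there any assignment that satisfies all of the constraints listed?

Unsatisfiable

Constraint 14 fixes a5 = 1 and constraint 7 fixes a1 = 4. Constraints 4 and 6 give a5 = a4 = a1, so a5 = a1. But 1 ≠ 4 — contradiction.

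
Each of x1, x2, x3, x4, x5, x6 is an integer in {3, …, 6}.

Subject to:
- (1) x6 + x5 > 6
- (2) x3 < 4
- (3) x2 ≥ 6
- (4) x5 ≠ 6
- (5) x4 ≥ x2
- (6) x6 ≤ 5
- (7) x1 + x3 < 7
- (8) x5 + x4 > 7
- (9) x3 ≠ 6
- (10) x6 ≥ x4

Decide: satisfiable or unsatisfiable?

Unsatisfiable

From constraints 3 and 5: x4 ≥ x2 and x2 ≥ 6, so x4 ≥ 6. From constraints 6 and 10: x4 ≤ x6 and x6 ≤ 5, so x4 ≤ 5. But 5 < 6, so no value of x4 works.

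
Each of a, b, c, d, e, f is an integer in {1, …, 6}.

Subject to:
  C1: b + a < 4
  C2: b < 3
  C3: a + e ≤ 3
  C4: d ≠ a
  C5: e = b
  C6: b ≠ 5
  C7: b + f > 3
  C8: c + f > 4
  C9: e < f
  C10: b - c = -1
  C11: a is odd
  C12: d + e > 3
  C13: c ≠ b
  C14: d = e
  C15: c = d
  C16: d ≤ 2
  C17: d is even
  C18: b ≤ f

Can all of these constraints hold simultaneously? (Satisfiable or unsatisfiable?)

Unsatisfiable

From constraints 5, 14, and 15, c = d = e = b, so c = b. But constraint 13 says c ≠ b. Contradiction.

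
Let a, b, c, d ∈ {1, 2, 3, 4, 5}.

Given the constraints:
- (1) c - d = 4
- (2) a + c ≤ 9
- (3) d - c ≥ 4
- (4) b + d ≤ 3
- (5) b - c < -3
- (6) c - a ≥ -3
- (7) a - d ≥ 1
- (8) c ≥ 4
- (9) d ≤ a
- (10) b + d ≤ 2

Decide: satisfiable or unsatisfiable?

Unsatisfiable

Constraints 3, 6, and 7 give c − a ≥ -3, a − d ≥ 1, d − c ≥ 4.
Adding all 3 inequalities: the left sides telescope to 0, and the right sides sum to (-3) + 1 + 4 = 2. So 0 ≥ 2, which is false.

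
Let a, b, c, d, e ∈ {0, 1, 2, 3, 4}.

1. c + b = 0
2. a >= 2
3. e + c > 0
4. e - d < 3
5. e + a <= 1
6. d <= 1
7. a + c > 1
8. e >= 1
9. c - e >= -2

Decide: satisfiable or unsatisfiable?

Unsatisfiable

From constraint 8: e ≥ 1. From constraint 2: a ≥ 2. Hence e + a ≥ 3. But constraint 5 requires e + a ≤ 1, and 1 < 3. Contradiction.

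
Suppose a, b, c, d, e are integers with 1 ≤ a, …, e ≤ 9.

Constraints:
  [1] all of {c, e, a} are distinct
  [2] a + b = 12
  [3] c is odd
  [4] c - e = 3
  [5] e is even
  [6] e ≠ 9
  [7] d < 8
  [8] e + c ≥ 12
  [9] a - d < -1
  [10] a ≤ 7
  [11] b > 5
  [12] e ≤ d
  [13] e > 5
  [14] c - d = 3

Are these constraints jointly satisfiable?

Satisfiable

One satisfying assignment is a = 3, b = 9, c = 9, d = 6, e = 6.
For the less obvious constraints — constraint 2: a + b = 12; constraint 4: c - e = 3; constraint 8: e + c = 15 — and the others hold by inspection.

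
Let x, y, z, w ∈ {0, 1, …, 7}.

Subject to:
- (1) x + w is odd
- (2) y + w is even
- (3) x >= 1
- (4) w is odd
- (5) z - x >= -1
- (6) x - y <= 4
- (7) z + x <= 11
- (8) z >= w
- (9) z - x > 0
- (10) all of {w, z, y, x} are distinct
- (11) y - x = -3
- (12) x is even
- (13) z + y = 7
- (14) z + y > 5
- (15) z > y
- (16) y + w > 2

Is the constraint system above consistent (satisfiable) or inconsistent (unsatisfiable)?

Satisfiable

One satisfying assignment is x = 4, y = 1, z = 6, w = 3.
For the less obvious constraints — constraint 5: z - x = 2; constraint 6: x - y = 3 — and the others hold by inspection.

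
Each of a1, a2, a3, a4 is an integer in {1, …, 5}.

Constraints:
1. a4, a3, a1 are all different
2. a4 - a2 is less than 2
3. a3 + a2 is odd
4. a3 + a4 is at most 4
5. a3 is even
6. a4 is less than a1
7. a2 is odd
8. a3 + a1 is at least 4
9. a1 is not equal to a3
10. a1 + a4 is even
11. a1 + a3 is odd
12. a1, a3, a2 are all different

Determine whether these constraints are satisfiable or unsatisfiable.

Satisfiable

Take a1 = 5, a2 = 1, a3 = 2, a4 = 1. Then constraint 2: a4 - a2 = 0; constraint 4: a3 + a4 = 3; constraint 8: a3 + a1 = 7, and every other listed constraint is also met.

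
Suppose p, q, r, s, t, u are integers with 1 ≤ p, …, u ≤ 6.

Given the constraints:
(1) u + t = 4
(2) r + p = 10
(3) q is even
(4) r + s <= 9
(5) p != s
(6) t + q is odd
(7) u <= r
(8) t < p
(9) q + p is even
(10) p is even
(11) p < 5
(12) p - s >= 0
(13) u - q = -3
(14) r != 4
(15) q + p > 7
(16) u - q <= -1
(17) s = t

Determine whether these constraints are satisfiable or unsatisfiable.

Satisfiable

Take p = 4, q = 4, r = 6, s = 3, t = 3, u = 1. Then constraint 1: u + t = 4; constraint 2: r + p = 10; constraint 4: r + s = 9, and every other listed constraint is also met.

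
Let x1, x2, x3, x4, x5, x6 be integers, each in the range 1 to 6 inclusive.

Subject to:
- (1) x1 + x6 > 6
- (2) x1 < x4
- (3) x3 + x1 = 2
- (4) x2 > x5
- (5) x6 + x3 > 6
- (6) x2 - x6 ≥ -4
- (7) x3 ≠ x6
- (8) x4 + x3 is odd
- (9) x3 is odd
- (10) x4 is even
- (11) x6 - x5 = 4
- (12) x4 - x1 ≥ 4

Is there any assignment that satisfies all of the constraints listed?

Setting (x1, x2, x3, x4, x5, x6) = (1, 5, 1, 6, 2, 6) satisfies everything: constraint 1: x1 + x6 = 7; constraint 3: x3 + x1 = 2, and the others follow.

Satisfiable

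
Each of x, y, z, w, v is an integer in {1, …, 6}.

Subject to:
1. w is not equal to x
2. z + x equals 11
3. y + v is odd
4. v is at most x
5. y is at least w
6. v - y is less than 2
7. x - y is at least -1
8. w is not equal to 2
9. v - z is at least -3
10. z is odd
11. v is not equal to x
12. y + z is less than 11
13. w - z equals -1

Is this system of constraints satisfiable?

Satisfiable

The assignment x = 6, y = 5, z = 5, w = 4, v = 4 works:
  constraint 2 holds since z + x = 11.
  constraint 6 holds since v - y = -1.
  constraint 7 holds since x - y = 1.
The rest check out directly.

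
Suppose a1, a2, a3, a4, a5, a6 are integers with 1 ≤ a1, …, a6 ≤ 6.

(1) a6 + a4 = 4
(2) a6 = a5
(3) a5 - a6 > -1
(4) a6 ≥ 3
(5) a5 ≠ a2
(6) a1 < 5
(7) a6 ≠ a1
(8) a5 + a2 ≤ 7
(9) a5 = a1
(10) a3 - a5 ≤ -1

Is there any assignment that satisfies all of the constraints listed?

Unsatisfiable

From constraints 2 and 9, a6 = a5 = a1, so a6 = a1. But constraint 7 says a6 ≠ a1. Contradiction.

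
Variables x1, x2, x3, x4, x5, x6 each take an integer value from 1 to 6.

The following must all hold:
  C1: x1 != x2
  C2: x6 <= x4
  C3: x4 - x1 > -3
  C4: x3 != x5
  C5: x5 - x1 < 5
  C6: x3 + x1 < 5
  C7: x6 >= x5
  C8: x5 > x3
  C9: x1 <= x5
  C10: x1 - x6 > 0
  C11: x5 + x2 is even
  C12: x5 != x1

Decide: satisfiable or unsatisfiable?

Unsatisfiable

Constraints 7, 9, and 10 give x1 ≤ x5, x5 ≤ x6, x6 < x1. Chaining: x1 ≤ x5 ≤ x6 < x1, which forces x1 < x1 — impossible.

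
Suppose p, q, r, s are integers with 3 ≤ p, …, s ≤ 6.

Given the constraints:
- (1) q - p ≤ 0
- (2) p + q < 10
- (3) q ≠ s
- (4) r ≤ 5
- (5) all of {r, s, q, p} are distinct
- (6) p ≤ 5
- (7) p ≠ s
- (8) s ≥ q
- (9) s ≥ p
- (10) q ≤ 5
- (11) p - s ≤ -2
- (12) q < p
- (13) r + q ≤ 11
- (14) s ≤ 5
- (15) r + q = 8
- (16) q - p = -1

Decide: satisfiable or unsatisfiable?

Constraints 4, 6, 10, and 14 confine each of r, s, q, p to the 3 values {3, …, 5} (the domain already gives each ≥ 3).
Constraint 5 requires all 4 of them to be distinct, but only 3 values are available — impossible by the pigeonhole principle.

Unsatisfiable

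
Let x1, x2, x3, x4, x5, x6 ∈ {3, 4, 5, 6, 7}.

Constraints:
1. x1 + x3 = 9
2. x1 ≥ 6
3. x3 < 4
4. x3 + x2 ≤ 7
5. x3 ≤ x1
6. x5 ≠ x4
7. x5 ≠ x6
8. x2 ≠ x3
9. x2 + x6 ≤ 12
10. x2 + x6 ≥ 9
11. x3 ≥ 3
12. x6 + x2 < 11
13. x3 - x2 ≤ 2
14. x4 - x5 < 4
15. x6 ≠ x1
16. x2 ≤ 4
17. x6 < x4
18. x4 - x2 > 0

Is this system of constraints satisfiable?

Satisfiable

Take x1 = 6, x2 = 4, x3 = 3, x4 = 6, x5 = 3, x6 = 5. Then constraint 1: x1 + x3 = 9; constraint 4: x3 + x2 = 7; constraint 9: x2 + x6 = 9, and every other listed constraint is also met.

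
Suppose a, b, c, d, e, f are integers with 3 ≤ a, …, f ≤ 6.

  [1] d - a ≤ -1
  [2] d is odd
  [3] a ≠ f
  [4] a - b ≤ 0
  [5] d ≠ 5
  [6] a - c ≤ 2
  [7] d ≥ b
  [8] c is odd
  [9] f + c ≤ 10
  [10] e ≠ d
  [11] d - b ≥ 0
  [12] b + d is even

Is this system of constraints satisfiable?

Unsatisfiable

Constraints 1, 4, and 11 give b − a ≥ 0, a − d ≥ 1, d − b ≥ 0.
Adding all 3 inequalities: the left sides telescope to 0, and the right sides sum to 0 + 1 + 0 = 1. So 0 ≥ 1, which is false.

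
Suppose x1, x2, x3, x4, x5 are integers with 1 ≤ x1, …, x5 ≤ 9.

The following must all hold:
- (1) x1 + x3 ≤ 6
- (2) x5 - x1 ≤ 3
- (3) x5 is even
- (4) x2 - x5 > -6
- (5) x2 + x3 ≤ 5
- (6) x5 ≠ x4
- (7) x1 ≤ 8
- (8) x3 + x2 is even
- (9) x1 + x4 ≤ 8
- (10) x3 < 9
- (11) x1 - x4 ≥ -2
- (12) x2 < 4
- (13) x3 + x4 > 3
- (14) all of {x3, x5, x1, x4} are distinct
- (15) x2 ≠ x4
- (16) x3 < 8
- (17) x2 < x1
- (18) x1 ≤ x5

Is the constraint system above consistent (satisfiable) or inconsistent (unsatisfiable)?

The assignment x1 = 3, x2 = 1, x3 = 1, x4 = 5, x5 = 6 works:
  constraint 1 holds since x1 + x3 = 4.
  constraint 2 holds since x5 - x1 = 3.
The rest check out directly.

Satisfiable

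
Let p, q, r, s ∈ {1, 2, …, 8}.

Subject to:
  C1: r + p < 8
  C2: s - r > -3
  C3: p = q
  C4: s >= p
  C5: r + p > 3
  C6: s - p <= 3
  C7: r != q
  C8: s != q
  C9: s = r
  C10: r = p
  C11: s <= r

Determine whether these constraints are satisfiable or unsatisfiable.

From constraints 3, 9, and 10, s = r = p = q, so s = q. But constraint 8 says s ≠ q. Contradiction.

Unsatisfiable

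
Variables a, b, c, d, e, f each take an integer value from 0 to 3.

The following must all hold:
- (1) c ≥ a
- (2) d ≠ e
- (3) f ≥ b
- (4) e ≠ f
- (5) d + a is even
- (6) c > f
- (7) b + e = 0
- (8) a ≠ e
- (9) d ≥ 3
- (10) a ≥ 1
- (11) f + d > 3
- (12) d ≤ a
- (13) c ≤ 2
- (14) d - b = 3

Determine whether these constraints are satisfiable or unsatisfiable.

Unsatisfiable

From constraints 9 and 12: a ≥ d and d ≥ 3, so a ≥ 3. From constraints 1 and 13: a ≤ c and c ≤ 2, so a ≤ 2. But 2 < 3, so no value of a works.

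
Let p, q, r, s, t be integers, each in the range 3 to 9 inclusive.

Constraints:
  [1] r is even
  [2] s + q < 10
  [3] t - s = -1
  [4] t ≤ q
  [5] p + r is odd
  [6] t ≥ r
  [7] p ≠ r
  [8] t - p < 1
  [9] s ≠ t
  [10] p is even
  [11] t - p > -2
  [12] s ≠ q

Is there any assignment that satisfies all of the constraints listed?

Constraint 10 makes p even and constraint 1 makes r even, so p + r must be even. Constraint 5 says p + r is odd — contradiction.

Unsatisfiable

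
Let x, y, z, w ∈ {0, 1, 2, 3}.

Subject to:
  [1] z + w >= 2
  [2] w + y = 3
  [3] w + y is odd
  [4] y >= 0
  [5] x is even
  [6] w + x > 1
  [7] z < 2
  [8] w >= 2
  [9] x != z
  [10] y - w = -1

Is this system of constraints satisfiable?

Take x = 2, y = 1, z = 1, w = 2. Then constraint 1: z + w = 3; constraint 2: w + y = 3; constraint 6: w + x = 4, and every other listed constraint is also met.

Satisfiable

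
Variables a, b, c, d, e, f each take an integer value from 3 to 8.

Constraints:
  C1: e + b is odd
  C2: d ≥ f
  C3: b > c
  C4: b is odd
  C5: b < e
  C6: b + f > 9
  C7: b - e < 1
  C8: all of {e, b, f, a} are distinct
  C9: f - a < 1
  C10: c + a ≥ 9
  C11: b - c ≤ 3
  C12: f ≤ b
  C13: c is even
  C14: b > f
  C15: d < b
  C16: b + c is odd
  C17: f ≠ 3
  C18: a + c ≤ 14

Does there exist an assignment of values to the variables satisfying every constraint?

The assignment a = 6, b = 7, c = 6, d = 5, e = 8, f = 5 works:
  constraint 6 holds since b + f = 12.
  constraint 7 holds since b - e = -1.
  constraint 9 holds since f - a = -1.
The rest check out directly.

Satisfiable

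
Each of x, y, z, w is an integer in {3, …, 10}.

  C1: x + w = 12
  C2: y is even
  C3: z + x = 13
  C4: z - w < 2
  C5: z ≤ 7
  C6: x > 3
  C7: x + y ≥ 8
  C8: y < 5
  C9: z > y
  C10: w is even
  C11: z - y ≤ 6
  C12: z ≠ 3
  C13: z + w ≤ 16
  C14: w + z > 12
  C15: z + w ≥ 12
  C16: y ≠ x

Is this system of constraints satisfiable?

Take x = 6, y = 4, z = 7, w = 6. Then constraint 1: x + w = 12; constraint 3: z + x = 13, and every other listed constraint is also met.

Satisfiable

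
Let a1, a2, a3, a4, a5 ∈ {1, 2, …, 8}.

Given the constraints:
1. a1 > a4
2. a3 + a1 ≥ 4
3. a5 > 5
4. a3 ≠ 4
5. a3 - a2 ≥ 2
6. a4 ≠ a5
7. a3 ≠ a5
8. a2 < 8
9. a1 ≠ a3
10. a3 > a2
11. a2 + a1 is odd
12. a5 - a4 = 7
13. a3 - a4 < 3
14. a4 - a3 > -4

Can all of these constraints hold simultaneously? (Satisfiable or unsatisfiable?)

Satisfiable

One satisfying assignment is a1 = 2, a2 = 1, a3 = 3, a4 = 1, a5 = 8.
For the less obvious constraints — constraint 2: a3 + a1 = 5; constraint 5: a3 - a2 = 2; constraint 12: a5 - a4 = 7 — and the others hold by inspection.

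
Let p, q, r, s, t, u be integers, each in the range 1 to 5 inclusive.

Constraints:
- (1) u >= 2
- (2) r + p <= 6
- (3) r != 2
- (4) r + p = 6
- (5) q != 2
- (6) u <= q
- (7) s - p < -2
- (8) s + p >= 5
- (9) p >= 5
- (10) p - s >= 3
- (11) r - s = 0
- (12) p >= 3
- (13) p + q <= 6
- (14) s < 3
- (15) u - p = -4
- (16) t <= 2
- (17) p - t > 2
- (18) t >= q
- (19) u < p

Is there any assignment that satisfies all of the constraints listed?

From constraint 9: p ≥ 5. From constraints 1 and 6: q ≥ u ≥ 2. Hence p + q ≥ 7. But constraint 13 requires p + q ≤ 6, and 6 < 7. Contradiction.

Unsatisfiable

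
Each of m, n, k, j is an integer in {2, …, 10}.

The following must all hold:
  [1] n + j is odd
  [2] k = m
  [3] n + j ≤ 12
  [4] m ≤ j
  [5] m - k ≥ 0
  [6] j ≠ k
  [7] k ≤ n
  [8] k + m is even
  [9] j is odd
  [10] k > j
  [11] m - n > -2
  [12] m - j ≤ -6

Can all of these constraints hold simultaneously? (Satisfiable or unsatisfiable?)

Constraints 4, 5, and 10 give j < k, k ≤ m, m ≤ j. Chaining: j < k ≤ m ≤ j, which forces j < j — impossible.

Unsatisfiable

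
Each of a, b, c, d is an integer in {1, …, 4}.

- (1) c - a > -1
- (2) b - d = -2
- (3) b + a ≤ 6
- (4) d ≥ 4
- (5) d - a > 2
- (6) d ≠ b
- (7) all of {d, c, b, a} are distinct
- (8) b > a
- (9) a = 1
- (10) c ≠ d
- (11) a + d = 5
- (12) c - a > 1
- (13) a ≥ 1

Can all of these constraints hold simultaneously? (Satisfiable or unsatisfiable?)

Take a = 1, b = 2, c = 3, d = 4. Then constraint 1: c - a = 2; constraint 2: b - d = -2; constraint 3: b + a = 3, and every other listed constraint is also met.

Satisfiable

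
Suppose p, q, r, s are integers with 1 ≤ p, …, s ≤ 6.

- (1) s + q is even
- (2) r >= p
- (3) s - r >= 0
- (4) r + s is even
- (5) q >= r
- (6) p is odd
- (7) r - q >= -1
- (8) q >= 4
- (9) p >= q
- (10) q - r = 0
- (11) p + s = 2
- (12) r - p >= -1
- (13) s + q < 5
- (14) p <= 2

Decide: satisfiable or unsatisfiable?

From constraint 8: q ≥ 4. From constraints 9 and 14: q ≤ p and p ≤ 2, so q ≤ 2. But 2 < 4, so no value of q works.

Unsatisfiable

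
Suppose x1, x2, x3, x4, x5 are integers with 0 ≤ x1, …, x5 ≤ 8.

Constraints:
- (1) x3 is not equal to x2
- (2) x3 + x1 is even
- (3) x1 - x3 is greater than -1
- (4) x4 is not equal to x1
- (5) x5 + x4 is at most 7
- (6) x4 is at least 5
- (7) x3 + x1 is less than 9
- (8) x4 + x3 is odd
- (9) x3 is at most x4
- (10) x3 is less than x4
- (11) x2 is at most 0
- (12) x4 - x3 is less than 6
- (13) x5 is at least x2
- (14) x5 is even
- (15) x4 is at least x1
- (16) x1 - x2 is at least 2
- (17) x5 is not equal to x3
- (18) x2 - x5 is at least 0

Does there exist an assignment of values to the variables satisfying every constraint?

The assignment x1 = 3, x2 = 0, x3 = 3, x4 = 6, x5 = 0 works:
  constraint 3 holds since x1 - x3 = 0.
  constraint 5 holds since x5 + x4 = 6.
The rest check out directly.

Satisfiable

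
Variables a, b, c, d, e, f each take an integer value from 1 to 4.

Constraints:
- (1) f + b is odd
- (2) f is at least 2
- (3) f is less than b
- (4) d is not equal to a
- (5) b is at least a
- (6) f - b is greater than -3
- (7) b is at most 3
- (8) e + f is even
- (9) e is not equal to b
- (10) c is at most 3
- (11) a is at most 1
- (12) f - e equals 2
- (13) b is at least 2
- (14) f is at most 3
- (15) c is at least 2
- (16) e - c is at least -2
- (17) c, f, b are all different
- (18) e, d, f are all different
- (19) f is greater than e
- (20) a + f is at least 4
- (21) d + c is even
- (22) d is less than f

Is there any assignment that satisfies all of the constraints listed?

Constraints 2, 7, 10, 13, 14, and 15 confine each of c, f, b to the 2 values {2, 3}.
Constraint 17 requires all 3 of them to be distinct, but only 2 values are available — impossible by the pigeonhole principle.

Unsatisfiable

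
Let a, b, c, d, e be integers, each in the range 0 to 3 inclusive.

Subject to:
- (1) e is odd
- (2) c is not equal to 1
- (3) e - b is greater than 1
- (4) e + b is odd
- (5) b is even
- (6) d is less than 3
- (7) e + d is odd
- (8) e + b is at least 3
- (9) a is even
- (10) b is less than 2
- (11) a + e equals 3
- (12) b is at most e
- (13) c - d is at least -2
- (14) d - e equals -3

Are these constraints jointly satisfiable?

Satisfiable

Take a = 0, b = 0, c = 0, d = 0, e = 3. Then constraint 3: e - b = 3; constraint 8: e + b = 3; constraint 11: a + e = 3, and every other listed constraint is also met.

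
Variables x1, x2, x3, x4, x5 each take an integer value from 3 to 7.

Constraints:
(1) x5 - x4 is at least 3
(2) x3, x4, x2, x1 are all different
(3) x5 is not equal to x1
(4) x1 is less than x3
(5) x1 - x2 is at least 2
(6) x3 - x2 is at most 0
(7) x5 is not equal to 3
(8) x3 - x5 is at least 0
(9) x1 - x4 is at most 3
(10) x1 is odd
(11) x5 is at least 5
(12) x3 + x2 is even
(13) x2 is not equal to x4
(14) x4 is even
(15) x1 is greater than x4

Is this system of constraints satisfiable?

Unsatisfiable

Constraints 1, 5, 6, 8, and 9 give x4 − x1 ≥ -3, x1 − x2 ≥ 2, x2 − x3 ≥ 0, x3 − x5 ≥ 0, x5 − x4 ≥ 3.
Adding all 5 inequalities: the left sides telescope to 0, and the right sides sum to (-3) + 2 + 0 + 0 + 3 = 2. So 0 ≥ 2, which is false.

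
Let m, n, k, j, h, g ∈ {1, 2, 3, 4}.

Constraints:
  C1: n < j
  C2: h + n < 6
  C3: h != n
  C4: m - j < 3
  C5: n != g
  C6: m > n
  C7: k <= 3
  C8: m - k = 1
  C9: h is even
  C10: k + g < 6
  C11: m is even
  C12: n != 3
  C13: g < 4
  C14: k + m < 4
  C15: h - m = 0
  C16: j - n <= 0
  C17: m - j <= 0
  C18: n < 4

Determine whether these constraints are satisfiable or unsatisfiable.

Constraints 6, 16, and 17 give j ≤ n, n < m, m ≤ j. Chaining: j ≤ n < m ≤ j, which forces j < j — impossible.

Unsatisfiable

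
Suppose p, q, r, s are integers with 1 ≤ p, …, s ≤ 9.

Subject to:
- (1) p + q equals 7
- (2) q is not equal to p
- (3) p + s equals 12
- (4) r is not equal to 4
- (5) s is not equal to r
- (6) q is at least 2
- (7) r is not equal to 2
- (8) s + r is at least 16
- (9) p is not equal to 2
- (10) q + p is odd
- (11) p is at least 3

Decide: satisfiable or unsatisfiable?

Satisfiable

Take p = 4, q = 3, r = 9, s = 8. Then constraint 1: p + q = 7; constraint 3: p + s = 12; constraint 8: s + r = 17, and every other listed constraint is also met.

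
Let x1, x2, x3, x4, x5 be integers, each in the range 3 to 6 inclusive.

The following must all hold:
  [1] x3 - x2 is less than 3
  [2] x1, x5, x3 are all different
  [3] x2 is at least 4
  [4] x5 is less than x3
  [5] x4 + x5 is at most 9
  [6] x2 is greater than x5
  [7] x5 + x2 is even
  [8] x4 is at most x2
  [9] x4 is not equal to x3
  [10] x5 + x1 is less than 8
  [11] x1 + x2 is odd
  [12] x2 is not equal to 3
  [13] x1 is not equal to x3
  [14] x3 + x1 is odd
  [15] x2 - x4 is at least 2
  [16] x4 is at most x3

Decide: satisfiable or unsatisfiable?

Satisfiable

Setting (x1, x2, x3, x4, x5) = (4, 5, 5, 3, 3) satisfies everything: constraint 1: x3 - x2 = 0; constraint 5: x4 + x5 = 6; constraint 10: x5 + x1 = 7, and the others follow.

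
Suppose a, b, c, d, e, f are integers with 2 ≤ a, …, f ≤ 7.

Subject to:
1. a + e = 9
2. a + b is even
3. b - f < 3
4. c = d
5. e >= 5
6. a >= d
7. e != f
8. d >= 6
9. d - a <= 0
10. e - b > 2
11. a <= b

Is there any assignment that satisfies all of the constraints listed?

From constraints 6 and 8: a ≥ d ≥ 6. From constraint 5: e ≥ 5. Hence a + e ≥ 11. But constraint 1 requires a + e = 9, and 9 < 11. Contradiction.

Unsatisfiable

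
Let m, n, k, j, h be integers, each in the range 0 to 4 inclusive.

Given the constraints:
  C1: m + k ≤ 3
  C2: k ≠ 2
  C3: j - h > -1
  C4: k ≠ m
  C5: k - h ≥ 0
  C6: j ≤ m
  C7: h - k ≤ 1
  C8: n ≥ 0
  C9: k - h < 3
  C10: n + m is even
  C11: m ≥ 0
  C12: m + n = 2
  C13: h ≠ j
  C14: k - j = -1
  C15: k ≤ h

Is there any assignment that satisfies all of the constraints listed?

The assignment m = 1, n = 1, k = 0, j = 1, h = 0 works:
  constraint 1 holds since m + k = 1.
  constraint 3 holds since j - h = 1.
  constraint 5 holds since k - h = 0.
The rest check out directly.

Satisfiable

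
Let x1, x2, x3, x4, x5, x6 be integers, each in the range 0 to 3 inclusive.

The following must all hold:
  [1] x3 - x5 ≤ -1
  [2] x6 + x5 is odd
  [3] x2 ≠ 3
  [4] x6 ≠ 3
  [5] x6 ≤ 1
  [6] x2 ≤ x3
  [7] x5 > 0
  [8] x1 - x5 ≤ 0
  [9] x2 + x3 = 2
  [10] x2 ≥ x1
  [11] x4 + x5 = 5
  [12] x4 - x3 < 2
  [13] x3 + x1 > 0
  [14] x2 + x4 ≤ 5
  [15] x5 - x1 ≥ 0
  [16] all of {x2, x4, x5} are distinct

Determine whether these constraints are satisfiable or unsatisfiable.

Setting (x1, x2, x3, x4, x5, x6) = (0, 1, 1, 2, 3, 0) satisfies everything: constraint 1: x3 - x5 = -2; constraint 8: x1 - x5 = -3, and the others follow.

Satisfiable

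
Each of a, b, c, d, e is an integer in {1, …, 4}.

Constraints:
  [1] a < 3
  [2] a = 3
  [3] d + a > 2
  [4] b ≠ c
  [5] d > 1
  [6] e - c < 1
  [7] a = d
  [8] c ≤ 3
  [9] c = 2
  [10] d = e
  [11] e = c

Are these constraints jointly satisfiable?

Unsatisfiable

Constraint 2 fixes a = 3 and constraint 9 fixes c = 2. Constraints 7, 10, and 11 give a = d = e = c, so a = c. But 3 ≠ 2 — contradiction.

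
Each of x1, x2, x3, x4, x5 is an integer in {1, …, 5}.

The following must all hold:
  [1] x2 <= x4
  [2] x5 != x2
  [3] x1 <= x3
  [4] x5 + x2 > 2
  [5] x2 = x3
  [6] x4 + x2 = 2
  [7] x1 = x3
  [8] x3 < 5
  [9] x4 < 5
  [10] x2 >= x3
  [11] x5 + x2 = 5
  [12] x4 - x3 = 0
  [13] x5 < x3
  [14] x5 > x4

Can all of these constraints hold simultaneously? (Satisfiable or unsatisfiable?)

Unsatisfiable

Constraints 1, 10, 13, and 14 give x2 ≤ x4, x4 < x5, x5 < x3, x3 ≤ x2. Chaining: x2 ≤ x4 < x5 < x3 ≤ x2, which forces x2 < x2 — impossible.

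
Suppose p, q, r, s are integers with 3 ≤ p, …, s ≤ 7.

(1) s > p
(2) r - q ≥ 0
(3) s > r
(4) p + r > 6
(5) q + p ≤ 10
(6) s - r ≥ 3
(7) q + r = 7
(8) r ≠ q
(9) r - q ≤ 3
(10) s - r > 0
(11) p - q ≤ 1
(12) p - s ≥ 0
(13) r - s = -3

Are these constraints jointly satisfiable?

Constraints 2, 6, 11, and 12 give q − p ≥ -1, p − s ≥ 0, s − r ≥ 3, r − q ≥ 0.
Adding all 4 inequalities: the left sides telescope to 0, and the right sides sum to (-1) + 0 + 3 + 0 = 2. So 0 ≥ 2, which is false.

Unsatisfiable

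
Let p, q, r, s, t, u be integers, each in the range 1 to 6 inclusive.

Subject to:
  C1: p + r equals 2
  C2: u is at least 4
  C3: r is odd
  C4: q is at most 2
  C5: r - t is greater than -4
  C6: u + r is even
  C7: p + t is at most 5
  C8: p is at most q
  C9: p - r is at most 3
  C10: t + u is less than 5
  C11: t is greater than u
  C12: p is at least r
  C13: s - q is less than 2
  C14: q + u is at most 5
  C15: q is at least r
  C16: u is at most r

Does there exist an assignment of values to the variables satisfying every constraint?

From constraints 2 and 16: r ≥ u and u ≥ 4, so r ≥ 4. From constraints 4 and 15: r ≤ q and q ≤ 2, so r ≤ 2. But 2 < 4, so no value of r works.

Unsatisfiable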